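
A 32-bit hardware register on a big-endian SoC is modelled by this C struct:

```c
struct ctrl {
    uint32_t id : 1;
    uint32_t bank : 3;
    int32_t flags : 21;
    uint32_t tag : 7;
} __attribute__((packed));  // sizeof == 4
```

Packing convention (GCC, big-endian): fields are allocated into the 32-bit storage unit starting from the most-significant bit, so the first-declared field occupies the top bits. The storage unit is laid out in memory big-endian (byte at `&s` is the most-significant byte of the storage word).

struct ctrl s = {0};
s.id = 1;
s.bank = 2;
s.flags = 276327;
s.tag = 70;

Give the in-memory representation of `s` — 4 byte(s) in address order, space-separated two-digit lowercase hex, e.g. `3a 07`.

a2 1b b3 c6

id:1 = 1 → 0x1 << 31 → word 0x80000000
bank:3 = 2 → 0x2 << 28 → word 0xa0000000
flags:21 = 276327 → 0x43767 << 7 → word 0xa21bb380
tag:7 = 70 → 0x46 << 0 → word 0xa21bb3c6
word = 0xa21bb3c6 → big-endian bytes:
  [0]=0xa2  [1]=0x1b  [2]=0xb3  [3]=0xc6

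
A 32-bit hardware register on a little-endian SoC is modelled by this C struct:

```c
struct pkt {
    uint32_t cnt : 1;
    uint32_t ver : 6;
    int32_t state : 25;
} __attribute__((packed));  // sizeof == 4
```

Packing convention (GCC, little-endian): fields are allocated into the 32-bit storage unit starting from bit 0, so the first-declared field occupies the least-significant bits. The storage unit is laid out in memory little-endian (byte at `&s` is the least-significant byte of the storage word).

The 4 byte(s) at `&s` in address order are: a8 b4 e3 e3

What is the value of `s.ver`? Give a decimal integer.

[0]=0xa8 [1]=0xb4 [2]=0xe3 [3]=0xe3 (little-endian) → word 0xe3e3b4a8
cnt:1 @ bit 0 → (0xe3e3b4a8>>0)&0x1 = 0x0
ver:6 @ bit 1 → (0xe3e3b4a8>>1)&0x3f = 0x14  ←
state:25 @ bit 7 → (0xe3e3b4a8>>7)&0x1ffffff = 0x1c7c769

20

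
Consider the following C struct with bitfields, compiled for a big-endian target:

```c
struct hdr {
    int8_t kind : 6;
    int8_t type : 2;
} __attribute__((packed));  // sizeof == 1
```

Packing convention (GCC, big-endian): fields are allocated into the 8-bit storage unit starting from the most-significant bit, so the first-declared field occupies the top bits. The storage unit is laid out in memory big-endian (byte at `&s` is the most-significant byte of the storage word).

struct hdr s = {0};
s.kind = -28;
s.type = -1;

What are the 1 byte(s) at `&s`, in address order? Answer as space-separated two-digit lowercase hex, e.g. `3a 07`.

93

kind:6 = -28 → 0x24 << 2 → word 0x90
type:2 = -1 → 0x3 << 0 → word 0x93
word = 0x93 → big-endian bytes:
  [0]=0x93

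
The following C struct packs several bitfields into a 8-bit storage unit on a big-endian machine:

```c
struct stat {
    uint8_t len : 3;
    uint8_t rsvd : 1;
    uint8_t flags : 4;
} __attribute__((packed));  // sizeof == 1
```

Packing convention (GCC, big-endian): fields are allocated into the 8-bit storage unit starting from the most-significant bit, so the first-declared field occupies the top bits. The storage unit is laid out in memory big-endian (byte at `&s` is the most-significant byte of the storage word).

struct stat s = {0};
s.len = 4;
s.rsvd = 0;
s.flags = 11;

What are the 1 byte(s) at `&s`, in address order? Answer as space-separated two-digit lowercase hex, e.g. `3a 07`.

8b

len:3 = 4 → 0x4 << 5 → word 0x80
rsvd:1 = 0 → 0x0 << 4 → word 0x80
flags:4 = 11 → 0xb << 0 → word 0x8b
word = 0x8b → big-endian bytes:
  [0]=0x8b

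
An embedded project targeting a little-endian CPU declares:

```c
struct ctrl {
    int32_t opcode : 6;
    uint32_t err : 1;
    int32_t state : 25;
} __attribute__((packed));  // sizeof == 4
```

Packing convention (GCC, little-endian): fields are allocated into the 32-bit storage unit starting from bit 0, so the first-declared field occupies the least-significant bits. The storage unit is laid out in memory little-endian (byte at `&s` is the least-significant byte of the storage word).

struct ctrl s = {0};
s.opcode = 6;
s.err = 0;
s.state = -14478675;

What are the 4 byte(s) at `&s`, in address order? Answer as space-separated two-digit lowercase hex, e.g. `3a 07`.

86 56 89 91

[0+:6] opcode=6 & 0x3f = 0x6; word=0x00000006
[6+:1] err=0 & 0x1 = 0x0; word=0x00000006
[7+:25] state=-14478675 & 0x1ffffff = 0x12312ad; word=0x91895686
word = 0x91895686 → little-endian bytes:
  [0]=0x86  [1]=0x56  [2]=0x89  [3]=0x91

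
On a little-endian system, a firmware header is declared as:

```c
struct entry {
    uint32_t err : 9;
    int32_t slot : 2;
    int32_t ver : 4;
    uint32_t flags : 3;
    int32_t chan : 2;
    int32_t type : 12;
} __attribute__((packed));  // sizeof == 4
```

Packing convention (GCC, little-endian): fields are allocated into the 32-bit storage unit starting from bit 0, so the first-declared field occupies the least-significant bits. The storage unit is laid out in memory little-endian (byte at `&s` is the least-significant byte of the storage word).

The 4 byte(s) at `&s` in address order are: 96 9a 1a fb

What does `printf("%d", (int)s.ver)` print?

3

[0]=0x96 [1]=0x9a [2]=0x1a [3]=0xfb (little-endian) → word 0xfb1a9a96
err [0+:9] = (word>>0) & 0x1ff = 150
slot [9+:2] = (word>>9) & 0x3 = 1
ver [11+:4] = (word>>11) & 0xf = 3  ←
flags [15+:3] = (word>>15) & 0x7 = 5
chan [18+:2] = (word>>18) & 0x3 = 2
type [20+:12] = (word>>20) & 0xfff = 4017
ver signed 4b, MSB=0: value = 3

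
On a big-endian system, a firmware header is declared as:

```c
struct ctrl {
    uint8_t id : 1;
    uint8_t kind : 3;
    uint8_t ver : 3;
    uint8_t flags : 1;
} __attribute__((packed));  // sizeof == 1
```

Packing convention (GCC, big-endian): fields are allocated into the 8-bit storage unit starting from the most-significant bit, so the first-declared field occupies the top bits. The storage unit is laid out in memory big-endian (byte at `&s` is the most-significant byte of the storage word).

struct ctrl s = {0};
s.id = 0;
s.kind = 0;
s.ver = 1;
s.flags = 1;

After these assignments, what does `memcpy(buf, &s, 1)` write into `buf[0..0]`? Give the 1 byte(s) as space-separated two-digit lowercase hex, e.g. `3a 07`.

id:1 = 0 → 0x0 << 7 → word 0x00
kind:3 = 0 → 0x0 << 4 → word 0x00
ver:3 = 1 → 0x1 << 1 → word 0x02
flags:1 = 1 → 0x1 << 0 → word 0x03
word = 0x03 → big-endian bytes:
  [0]=0x03

03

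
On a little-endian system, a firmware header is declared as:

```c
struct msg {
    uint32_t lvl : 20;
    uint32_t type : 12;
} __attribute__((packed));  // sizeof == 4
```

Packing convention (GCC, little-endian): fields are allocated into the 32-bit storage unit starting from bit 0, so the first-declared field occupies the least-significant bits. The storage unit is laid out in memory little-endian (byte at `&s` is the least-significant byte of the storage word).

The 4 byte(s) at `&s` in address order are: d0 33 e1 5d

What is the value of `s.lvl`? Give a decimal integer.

[0]=0xd0 [1]=0x33 [2]=0xe1 [3]=0x5d (little-endian) → word 0x5de133d0
lvl:20 @ bit 0 → (0x5de133d0>>0)&0xfffff = 0x133d0  ←
type:12 @ bit 20 → (0x5de133d0>>20)&0xfff = 0x5de

78800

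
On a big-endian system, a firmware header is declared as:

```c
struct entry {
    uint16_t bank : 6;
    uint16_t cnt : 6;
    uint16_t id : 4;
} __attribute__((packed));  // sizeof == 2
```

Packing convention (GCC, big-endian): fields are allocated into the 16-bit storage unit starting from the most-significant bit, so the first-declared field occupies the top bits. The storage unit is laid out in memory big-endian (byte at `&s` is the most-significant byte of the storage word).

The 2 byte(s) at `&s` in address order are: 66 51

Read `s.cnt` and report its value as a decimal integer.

[0]=0x66 [1]=0x51 (big-endian) → word 0x6651
bank [10+:6] = (word>>10) & 0x3f = 25
cnt [4+:6] = (word>>4) & 0x3f = 37  ←
id [0+:4] = (word>>0) & 0xf = 1

37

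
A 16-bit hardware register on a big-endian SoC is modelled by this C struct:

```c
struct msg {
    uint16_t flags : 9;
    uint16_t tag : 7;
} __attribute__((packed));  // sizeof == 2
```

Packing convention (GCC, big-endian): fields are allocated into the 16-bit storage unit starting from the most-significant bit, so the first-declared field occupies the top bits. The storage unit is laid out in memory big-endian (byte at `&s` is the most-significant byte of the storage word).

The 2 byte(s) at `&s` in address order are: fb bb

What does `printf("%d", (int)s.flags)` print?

[0]=0xfb [1]=0xbb (big-endian) → word 0xfbbb
flags:9 @ bit 7 → (0xfbbb>>7)&0x1ff = 0x1f7  ←
tag:7 @ bit 0 → (0xfbbb>>0)&0x7f = 0x3b

503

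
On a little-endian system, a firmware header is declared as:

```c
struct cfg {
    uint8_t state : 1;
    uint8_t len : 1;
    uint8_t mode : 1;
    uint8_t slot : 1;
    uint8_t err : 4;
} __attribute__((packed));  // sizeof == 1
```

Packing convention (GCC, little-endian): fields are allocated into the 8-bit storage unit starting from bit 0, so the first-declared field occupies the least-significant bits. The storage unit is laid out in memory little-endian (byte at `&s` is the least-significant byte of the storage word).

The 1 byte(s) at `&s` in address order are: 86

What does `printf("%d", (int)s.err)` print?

8

[0]=0x86 (little-endian) → word 0x86
state:1 @ bit 0 → (0x86>>0)&0x1 = 0x0
len:1 @ bit 1 → (0x86>>1)&0x1 = 0x1
mode:1 @ bit 2 → (0x86>>2)&0x1 = 0x1
slot:1 @ bit 3 → (0x86>>3)&0x1 = 0x0
err:4 @ bit 4 → (0x86>>4)&0xf = 0x8  ←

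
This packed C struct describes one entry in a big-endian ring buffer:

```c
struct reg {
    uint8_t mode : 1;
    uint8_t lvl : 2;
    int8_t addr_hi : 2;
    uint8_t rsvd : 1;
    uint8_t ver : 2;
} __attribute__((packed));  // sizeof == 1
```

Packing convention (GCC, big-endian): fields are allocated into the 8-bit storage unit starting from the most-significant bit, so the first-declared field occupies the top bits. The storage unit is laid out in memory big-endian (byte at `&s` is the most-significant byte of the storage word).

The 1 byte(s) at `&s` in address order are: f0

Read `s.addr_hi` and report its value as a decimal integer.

[0]=0xf0 (big-endian) → word 0xf0
mode:1 @ bit 7 → (0xf0>>7)&0x1 = 0x1
lvl:2 @ bit 5 → (0xf0>>5)&0x3 = 0x3
addr_hi:2 @ bit 3 → (0xf0>>3)&0x3 = 0x2  ←
rsvd:1 @ bit 2 → (0xf0>>2)&0x1 = 0x0
ver:2 @ bit 0 → (0xf0>>0)&0x3 = 0x0
addr_hi signed 2b, MSB=1: 2 - 4 = -2

-2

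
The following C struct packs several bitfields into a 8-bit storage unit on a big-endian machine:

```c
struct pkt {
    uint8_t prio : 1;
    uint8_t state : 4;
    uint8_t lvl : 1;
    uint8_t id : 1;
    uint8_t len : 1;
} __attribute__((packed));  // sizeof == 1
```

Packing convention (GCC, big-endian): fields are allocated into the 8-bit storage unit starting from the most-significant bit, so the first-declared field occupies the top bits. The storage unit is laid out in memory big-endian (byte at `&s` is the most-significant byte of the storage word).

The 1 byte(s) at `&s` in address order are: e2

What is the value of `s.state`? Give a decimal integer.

12

[0]=0xe2 (big-endian) → word 0xe2
prio:1 @ bit 7 → (0xe2>>7)&0x1 = 0x1
state:4 @ bit 3 → (0xe2>>3)&0xf = 0xc  ←
lvl:1 @ bit 2 → (0xe2>>2)&0x1 = 0x0
id:1 @ bit 1 → (0xe2>>1)&0x1 = 0x1
len:1 @ bit 0 → (0xe2>>0)&0x1 = 0x0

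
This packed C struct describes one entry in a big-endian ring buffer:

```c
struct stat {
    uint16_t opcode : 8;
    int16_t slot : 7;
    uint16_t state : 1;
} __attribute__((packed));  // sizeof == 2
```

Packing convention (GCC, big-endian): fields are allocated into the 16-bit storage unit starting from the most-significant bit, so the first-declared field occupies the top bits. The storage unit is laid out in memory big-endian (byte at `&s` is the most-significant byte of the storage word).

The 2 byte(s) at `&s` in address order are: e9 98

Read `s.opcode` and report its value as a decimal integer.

[0]=0xe9 [1]=0x98 (big-endian) → word 0xe998
opcode [8+:8] = (word>>8) & 0xff = 233  ←
slot [1+:7] = (word>>1) & 0x7f = 76
state [0+:1] = (word>>0) & 0x1 = 0

233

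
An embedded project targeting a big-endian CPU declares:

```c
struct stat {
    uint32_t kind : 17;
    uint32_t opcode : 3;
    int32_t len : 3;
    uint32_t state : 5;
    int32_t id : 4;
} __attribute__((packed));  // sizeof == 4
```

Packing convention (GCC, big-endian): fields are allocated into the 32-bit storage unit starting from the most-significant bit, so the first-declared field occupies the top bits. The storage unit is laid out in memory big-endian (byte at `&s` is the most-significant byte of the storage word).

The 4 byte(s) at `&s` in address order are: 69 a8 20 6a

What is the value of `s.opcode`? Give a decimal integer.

[0]=0x69 [1]=0xa8 [2]=0x20 [3]=0x6a (big-endian) → word 0x69a8206a
kind:17 @ bit 15 → (0x69a8206a>>15)&0x1ffff = 0xd350
opcode:3 @ bit 12 → (0x69a8206a>>12)&0x7 = 0x2  ←
len:3 @ bit 9 → (0x69a8206a>>9)&0x7 = 0x0
state:5 @ bit 4 → (0x69a8206a>>4)&0x1f = 0x6
id:4 @ bit 0 → (0x69a8206a>>0)&0xf = 0xa

2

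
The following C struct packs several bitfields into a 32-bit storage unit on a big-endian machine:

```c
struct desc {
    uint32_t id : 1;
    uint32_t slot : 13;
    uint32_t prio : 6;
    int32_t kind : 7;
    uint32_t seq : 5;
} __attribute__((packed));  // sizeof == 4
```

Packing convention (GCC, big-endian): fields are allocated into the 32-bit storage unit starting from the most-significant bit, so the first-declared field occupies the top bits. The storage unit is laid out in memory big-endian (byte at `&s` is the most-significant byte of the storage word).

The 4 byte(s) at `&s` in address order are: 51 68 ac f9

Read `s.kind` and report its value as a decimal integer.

[0]=0x51 [1]=0x68 [2]=0xac [3]=0xf9 (big-endian) → word 0x5168acf9
id:1 @ bit 31 → (0x5168acf9>>31)&0x1 = 0x0
slot:13 @ bit 18 → (0x5168acf9>>18)&0x1fff = 0x145a
prio:6 @ bit 12 → (0x5168acf9>>12)&0x3f = 0xa
kind:7 @ bit 5 → (0x5168acf9>>5)&0x7f = 0x67  ←
seq:5 @ bit 0 → (0x5168acf9>>0)&0x1f = 0x19
kind signed 7b, MSB=1: 103 - 128 = -25

-25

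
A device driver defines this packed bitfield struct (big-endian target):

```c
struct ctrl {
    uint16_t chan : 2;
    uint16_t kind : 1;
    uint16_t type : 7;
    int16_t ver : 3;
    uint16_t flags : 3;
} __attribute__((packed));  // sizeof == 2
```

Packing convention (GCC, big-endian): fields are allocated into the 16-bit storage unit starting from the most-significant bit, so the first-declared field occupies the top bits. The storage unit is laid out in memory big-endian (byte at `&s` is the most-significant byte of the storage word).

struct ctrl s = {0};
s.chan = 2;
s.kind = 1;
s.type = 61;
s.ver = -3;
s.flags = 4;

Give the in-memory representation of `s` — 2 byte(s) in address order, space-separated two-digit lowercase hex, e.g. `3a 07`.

[14+:2] chan=2 & 0x3 = 0x2; word=0x8000
[13+:1] kind=1 & 0x1 = 0x1; word=0xa000
[6+:7] type=61 & 0x7f = 0x3d; word=0xaf40
[3+:3] ver=-3 & 0x7 = 0x5; word=0xaf68
[0+:3] flags=4 & 0x7 = 0x4; word=0xaf6c
word = 0xaf6c → big-endian bytes:
  [0]=0xaf  [1]=0x6c

af 6c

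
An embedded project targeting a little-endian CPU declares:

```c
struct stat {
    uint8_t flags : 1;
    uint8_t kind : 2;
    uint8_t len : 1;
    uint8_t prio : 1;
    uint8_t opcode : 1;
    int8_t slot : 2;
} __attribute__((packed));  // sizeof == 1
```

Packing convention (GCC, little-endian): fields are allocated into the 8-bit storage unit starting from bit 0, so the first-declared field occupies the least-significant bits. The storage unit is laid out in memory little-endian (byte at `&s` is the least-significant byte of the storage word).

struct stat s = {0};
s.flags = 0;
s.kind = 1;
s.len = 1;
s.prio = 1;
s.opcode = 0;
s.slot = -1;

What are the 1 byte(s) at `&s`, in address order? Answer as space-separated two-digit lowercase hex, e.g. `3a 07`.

da

[0+:1] flags=0 & 0x1 = 0x0; word=0x00
[1+:2] kind=1 & 0x3 = 0x1; word=0x02
[3+:1] len=1 & 0x1 = 0x1; word=0x0a
[4+:1] prio=1 & 0x1 = 0x1; word=0x1a
[5+:1] opcode=0 & 0x1 = 0x0; word=0x1a
[6+:2] slot=-1 & 0x3 = 0x3; word=0xda
word = 0xda → little-endian bytes:
  [0]=0xda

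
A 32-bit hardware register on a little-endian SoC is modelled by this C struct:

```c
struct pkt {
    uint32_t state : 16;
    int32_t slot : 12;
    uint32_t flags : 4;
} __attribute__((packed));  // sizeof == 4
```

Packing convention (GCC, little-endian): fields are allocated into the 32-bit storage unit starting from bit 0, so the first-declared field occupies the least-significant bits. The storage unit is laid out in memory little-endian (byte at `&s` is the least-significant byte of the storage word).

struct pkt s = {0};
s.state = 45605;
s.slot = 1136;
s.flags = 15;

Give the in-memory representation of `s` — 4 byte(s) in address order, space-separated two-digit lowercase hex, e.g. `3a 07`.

25 b2 70 f4

[0+:16] state=45605 & 0xffff = 0xb225; word=0x0000b225
[16+:12] slot=1136 & 0xfff = 0x470; word=0x0470b225
[28+:4] flags=15 & 0xf = 0xf; word=0xf470b225
word = 0xf470b225 → little-endian bytes:
  [0]=0x25  [1]=0xb2  [2]=0x70  [3]=0xf4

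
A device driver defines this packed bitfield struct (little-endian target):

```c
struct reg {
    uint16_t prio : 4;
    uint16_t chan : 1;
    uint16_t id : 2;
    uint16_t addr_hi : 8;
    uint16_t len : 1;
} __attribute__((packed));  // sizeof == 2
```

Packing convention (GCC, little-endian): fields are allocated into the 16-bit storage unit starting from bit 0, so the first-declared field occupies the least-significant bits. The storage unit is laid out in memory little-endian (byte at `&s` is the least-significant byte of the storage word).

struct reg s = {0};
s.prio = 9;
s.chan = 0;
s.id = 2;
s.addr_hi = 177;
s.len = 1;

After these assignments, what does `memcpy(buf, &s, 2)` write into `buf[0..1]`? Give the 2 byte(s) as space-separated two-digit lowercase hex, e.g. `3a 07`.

c9 d8

prio (4b) val=9 bits=0x9 at bit 0: 0x0009
chan (1b) val=0 bits=0x0 at bit 4: 0x0009
id (2b) val=2 bits=0x2 at bit 5: 0x0049
addr_hi (8b) val=177 bits=0xb1 at bit 7: 0x58c9
len (1b) val=1 bits=0x1 at bit 15: 0xd8c9
word = 0xd8c9 → little-endian bytes:
  [0]=0xc9  [1]=0xd8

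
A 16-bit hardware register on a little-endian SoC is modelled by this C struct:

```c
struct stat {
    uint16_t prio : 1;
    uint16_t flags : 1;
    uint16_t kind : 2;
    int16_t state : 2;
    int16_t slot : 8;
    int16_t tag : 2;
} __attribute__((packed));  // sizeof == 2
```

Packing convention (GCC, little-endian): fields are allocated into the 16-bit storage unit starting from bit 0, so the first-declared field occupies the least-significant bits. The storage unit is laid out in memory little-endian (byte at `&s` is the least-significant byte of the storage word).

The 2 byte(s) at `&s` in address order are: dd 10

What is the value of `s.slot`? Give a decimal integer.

[0]=0xdd [1]=0x10 (little-endian) → word 0x10dd
prio:1 @ bit 0 → (0x10dd>>0)&0x1 = 0x1
flags:1 @ bit 1 → (0x10dd>>1)&0x1 = 0x0
kind:2 @ bit 2 → (0x10dd>>2)&0x3 = 0x3
state:2 @ bit 4 → (0x10dd>>4)&0x3 = 0x1
slot:8 @ bit 6 → (0x10dd>>6)&0xff = 0x43  ←
tag:2 @ bit 14 → (0x10dd>>14)&0x3 = 0x0
slot signed 8b, MSB=0: value = 67

67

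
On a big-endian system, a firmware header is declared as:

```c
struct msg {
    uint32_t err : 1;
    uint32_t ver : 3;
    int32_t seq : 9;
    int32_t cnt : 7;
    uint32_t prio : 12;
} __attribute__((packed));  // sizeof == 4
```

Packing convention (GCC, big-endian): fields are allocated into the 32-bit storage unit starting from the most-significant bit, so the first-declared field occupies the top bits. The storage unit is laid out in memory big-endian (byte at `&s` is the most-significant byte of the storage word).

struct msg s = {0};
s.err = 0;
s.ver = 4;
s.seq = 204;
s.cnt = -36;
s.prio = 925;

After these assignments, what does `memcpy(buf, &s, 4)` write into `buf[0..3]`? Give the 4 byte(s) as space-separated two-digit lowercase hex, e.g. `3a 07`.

err:1 = 0 → 0x0 << 31 → word 0x00000000
ver:3 = 4 → 0x4 << 28 → word 0x40000000
seq:9 = 204 → 0xcc << 19 → word 0x46600000
cnt:7 = -36 → 0x5c << 12 → word 0x4665c000
prio:12 = 925 → 0x39d << 0 → word 0x4665c39d
word = 0x4665c39d → big-endian bytes:
  [0]=0x46  [1]=0x65  [2]=0xc3  [3]=0x9d

46 65 c3 9d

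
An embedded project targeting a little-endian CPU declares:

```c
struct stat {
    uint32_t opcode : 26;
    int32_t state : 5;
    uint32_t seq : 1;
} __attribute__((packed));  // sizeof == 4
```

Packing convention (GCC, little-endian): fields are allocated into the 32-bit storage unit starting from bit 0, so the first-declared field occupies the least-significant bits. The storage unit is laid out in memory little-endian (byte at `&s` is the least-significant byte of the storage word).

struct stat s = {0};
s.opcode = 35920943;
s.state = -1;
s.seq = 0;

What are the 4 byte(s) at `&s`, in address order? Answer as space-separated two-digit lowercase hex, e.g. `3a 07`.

2f 1c 24 7e

opcode:26 = 35920943 → 0x2241c2f << 0 → word 0x02241c2f
state:5 = -1 → 0x1f << 26 → word 0x7e241c2f
seq:1 = 0 → 0x0 << 31 → word 0x7e241c2f
word = 0x7e241c2f → little-endian bytes:
  [0]=0x2f  [1]=0x1c  [2]=0x24  [3]=0x7e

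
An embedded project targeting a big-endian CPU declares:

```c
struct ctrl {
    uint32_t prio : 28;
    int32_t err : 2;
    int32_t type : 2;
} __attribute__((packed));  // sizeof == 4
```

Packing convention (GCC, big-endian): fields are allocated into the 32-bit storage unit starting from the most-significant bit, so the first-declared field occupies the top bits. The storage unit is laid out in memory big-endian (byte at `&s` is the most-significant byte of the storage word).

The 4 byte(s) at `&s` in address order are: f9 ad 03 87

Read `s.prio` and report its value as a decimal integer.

[0]=0xf9 [1]=0xad [2]=0x03 [3]=0x87 (big-endian) → word 0xf9ad0387
prio [4+:28] = (word>>4) & 0xfffffff = 261804088  ←
err [2+:2] = (word>>2) & 0x3 = 1
type [0+:2] = (word>>0) & 0x3 = 3

261804088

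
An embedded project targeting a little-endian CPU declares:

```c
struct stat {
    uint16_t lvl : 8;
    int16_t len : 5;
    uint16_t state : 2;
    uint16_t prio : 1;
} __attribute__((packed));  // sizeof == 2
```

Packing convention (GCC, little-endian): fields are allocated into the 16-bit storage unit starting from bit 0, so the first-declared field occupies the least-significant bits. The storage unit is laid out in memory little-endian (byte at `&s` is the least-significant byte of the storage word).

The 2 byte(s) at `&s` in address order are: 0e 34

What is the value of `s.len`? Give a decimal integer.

[0]=0x0e [1]=0x34 (little-endian) → word 0x340e
lvl [0+:8] = (word>>0) & 0xff = 14
len [8+:5] = (word>>8) & 0x1f = 20  ←
state [13+:2] = (word>>13) & 0x3 = 1
prio [15+:1] = (word>>15) & 0x1 = 0
len signed 5b, MSB=1: 20 - 32 = -12

-12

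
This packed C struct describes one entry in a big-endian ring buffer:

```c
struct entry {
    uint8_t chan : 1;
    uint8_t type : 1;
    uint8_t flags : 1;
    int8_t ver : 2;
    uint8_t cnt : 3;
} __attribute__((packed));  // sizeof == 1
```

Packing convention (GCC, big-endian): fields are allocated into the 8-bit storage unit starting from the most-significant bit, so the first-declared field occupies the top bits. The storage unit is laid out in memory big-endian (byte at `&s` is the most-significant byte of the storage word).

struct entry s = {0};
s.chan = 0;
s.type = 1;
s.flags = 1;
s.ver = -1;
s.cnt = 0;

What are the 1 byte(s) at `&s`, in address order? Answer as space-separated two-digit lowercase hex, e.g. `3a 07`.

78

chan (1b) val=0 bits=0x0 at bit 7: 0x00
type (1b) val=1 bits=0x1 at bit 6: 0x40
flags (1b) val=1 bits=0x1 at bit 5: 0x60
ver (2b) val=-1 bits=0x3 at bit 3: 0x78
cnt (3b) val=0 bits=0x0 at bit 0: 0x78
word = 0x78 → big-endian bytes:
  [0]=0x78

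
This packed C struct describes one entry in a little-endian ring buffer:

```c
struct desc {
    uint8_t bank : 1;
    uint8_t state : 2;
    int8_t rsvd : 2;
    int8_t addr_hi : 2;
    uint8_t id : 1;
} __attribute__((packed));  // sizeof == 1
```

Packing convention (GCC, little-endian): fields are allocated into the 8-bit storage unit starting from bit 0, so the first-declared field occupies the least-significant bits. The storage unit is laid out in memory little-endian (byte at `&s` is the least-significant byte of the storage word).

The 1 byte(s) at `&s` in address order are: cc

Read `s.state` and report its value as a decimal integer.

2

[0]=0xcc (little-endian) → word 0xcc
bank:1 @ bit 0 → (0xcc>>0)&0x1 = 0x0
state:2 @ bit 1 → (0xcc>>1)&0x3 = 0x2  ←
rsvd:2 @ bit 3 → (0xcc>>3)&0x3 = 0x1
addr_hi:2 @ bit 5 → (0xcc>>5)&0x3 = 0x2
id:1 @ bit 7 → (0xcc>>7)&0x1 = 0x1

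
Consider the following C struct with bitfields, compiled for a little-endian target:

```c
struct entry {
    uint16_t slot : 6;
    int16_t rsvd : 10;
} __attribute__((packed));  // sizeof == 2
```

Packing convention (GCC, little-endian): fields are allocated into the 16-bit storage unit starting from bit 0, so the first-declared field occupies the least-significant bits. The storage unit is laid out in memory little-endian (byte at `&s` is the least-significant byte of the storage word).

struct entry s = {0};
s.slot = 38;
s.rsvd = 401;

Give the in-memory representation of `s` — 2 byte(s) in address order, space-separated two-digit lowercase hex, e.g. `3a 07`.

66 64

slot:6 = 38 → 0x26 << 0 → word 0x0026
rsvd:10 = 401 → 0x191 << 6 → word 0x6466
word = 0x6466 → little-endian bytes:
  [0]=0x66  [1]=0x64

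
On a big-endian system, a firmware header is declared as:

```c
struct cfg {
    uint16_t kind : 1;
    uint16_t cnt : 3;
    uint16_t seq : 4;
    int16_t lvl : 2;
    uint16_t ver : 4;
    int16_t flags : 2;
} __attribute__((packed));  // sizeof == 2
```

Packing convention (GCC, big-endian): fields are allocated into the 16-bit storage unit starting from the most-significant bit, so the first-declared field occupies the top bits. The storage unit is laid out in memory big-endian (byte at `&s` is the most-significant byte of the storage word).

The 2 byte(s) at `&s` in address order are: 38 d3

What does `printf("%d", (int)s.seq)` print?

[0]=0x38 [1]=0xd3 (big-endian) → word 0x38d3
kind:1 @ bit 15 → (0x38d3>>15)&0x1 = 0x0
cnt:3 @ bit 12 → (0x38d3>>12)&0x7 = 0x3
seq:4 @ bit 8 → (0x38d3>>8)&0xf = 0x8  ←
lvl:2 @ bit 6 → (0x38d3>>6)&0x3 = 0x3
ver:4 @ bit 2 → (0x38d3>>2)&0xf = 0x4
flags:2 @ bit 0 → (0x38d3>>0)&0x3 = 0x3

8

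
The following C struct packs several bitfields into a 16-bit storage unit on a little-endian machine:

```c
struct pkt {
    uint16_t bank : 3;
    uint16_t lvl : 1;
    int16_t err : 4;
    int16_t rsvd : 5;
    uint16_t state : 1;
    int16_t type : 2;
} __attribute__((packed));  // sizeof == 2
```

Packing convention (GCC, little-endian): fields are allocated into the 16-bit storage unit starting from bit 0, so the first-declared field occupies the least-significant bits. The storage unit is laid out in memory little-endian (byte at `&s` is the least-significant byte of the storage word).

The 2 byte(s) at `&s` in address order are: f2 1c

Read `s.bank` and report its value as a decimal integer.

2

[0]=0xf2 [1]=0x1c (little-endian) → word 0x1cf2
bank [0+:3] = (word>>0) & 0x7 = 2  ←
lvl [3+:1] = (word>>3) & 0x1 = 0
err [4+:4] = (word>>4) & 0xf = 15
rsvd [8+:5] = (word>>8) & 0x1f = 28
state [13+:1] = (word>>13) & 0x1 = 0
type [14+:2] = (word>>14) & 0x3 = 0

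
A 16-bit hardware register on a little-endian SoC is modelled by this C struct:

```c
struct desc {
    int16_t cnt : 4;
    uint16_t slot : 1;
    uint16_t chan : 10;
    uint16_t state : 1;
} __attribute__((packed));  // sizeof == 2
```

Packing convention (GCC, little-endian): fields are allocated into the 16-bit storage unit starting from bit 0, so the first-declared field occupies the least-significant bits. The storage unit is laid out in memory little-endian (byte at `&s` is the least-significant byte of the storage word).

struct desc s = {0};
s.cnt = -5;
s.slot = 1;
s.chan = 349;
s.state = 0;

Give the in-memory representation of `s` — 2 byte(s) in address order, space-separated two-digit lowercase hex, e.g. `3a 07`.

bb 2b

[0+:4] cnt=-5 & 0xf = 0xb; word=0x000b
[4+:1] slot=1 & 0x1 = 0x1; word=0x001b
[5+:10] chan=349 & 0x3ff = 0x15d; word=0x2bbb
[15+:1] state=0 & 0x1 = 0x0; word=0x2bbb
word = 0x2bbb → little-endian bytes:
  [0]=0xbb  [1]=0x2b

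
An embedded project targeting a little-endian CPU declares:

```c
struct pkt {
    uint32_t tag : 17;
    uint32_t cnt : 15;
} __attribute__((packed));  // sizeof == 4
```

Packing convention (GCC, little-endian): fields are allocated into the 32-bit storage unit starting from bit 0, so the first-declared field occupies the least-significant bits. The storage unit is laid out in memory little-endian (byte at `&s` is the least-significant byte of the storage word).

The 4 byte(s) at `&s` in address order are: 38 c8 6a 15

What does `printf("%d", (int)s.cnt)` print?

2741

[0]=0x38 [1]=0xc8 [2]=0x6a [3]=0x15 (little-endian) → word 0x156ac838
tag:17 @ bit 0 → (0x156ac838>>0)&0x1ffff = 0xc838
cnt:15 @ bit 17 → (0x156ac838>>17)&0x7fff = 0xab5  ←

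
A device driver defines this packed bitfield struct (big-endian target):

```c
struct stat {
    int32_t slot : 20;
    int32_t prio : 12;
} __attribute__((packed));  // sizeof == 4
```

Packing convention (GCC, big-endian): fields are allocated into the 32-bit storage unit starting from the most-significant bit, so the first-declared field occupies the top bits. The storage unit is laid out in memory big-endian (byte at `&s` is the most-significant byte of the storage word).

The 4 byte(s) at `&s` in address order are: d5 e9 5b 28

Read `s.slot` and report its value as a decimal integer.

[0]=0xd5 [1]=0xe9 [2]=0x5b [3]=0x28 (big-endian) → word 0xd5e95b28
slot:20 @ bit 12 → (0xd5e95b28>>12)&0xfffff = 0xd5e95  ←
prio:12 @ bit 0 → (0xd5e95b28>>0)&0xfff = 0xb28
slot signed 20b, MSB=1: 876181 - 1048576 = -172395

-172395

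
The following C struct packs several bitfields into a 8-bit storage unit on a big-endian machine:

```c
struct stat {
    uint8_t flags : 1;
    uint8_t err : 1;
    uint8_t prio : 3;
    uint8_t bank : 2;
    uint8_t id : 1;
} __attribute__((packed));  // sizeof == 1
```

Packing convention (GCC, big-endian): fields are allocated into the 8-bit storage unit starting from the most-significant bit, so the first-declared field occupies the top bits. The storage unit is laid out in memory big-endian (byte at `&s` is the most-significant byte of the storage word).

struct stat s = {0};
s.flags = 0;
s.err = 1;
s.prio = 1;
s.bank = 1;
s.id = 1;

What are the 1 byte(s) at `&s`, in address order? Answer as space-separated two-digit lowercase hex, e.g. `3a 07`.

[7+:1] flags=0 & 0x1 = 0x0; word=0x00
[6+:1] err=1 & 0x1 = 0x1; word=0x40
[3+:3] prio=1 & 0x7 = 0x1; word=0x48
[1+:2] bank=1 & 0x3 = 0x1; word=0x4a
[0+:1] id=1 & 0x1 = 0x1; word=0x4b
word = 0x4b → big-endian bytes:
  [0]=0x4b

4b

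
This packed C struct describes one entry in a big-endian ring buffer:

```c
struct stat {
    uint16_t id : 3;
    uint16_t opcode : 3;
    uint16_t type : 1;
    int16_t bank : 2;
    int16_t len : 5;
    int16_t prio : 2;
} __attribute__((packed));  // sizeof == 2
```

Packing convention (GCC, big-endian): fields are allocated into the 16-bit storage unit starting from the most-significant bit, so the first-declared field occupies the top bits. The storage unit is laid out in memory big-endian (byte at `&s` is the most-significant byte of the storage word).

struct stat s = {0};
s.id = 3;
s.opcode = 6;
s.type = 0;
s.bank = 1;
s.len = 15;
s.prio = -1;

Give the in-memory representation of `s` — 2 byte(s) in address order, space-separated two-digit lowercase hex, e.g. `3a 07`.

78 bf

[13+:3] id=3 & 0x7 = 0x3; word=0x6000
[10+:3] opcode=6 & 0x7 = 0x6; word=0x7800
[9+:1] type=0 & 0x1 = 0x0; word=0x7800
[7+:2] bank=1 & 0x3 = 0x1; word=0x7880
[2+:5] len=15 & 0x1f = 0xf; word=0x78bc
[0+:2] prio=-1 & 0x3 = 0x3; word=0x78bf
word = 0x78bf → big-endian bytes:
  [0]=0x78  [1]=0xbf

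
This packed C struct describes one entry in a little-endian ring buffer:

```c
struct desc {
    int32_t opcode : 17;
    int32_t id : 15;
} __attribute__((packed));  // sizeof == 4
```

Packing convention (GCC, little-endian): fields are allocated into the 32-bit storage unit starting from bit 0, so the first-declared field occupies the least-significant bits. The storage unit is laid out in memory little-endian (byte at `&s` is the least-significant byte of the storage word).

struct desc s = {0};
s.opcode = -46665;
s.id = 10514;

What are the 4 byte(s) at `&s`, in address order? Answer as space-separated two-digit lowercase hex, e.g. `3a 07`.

[0+:17] opcode=-46665 & 0x1ffff = 0x149b7; word=0x000149b7
[17+:15] id=10514 & 0x7fff = 0x2912; word=0x522549b7
word = 0x522549b7 → little-endian bytes:
  [0]=0xb7  [1]=0x49  [2]=0x25  [3]=0x52

b7 49 25 52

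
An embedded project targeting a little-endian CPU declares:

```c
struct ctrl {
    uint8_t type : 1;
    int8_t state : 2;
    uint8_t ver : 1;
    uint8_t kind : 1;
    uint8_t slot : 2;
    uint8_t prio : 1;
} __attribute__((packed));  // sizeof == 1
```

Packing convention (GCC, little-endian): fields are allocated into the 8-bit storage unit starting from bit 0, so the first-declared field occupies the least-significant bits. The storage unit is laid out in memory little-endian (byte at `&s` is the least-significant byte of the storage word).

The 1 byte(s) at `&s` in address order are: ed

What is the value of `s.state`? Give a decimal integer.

-2

[0]=0xed (little-endian) → word 0xed
type [0+:1] = (word>>0) & 0x1 = 1
state [1+:2] = (word>>1) & 0x3 = 2  ←
ver [3+:1] = (word>>3) & 0x1 = 1
kind [4+:1] = (word>>4) & 0x1 = 0
slot [5+:2] = (word>>5) & 0x3 = 3
prio [7+:1] = (word>>7) & 0x1 = 1
state signed 2b, MSB=1: 2 - 4 = -2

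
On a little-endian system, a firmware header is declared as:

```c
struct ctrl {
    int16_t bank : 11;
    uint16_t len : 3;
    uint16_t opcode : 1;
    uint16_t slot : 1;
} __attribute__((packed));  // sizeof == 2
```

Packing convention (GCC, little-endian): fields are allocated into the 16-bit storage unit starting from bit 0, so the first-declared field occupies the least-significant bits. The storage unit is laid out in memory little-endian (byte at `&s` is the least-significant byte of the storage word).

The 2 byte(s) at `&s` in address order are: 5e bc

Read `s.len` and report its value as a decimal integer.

[0]=0x5e [1]=0xbc (little-endian) → word 0xbc5e
bank:11 @ bit 0 → (0xbc5e>>0)&0x7ff = 0x45e
len:3 @ bit 11 → (0xbc5e>>11)&0x7 = 0x7  ←
opcode:1 @ bit 14 → (0xbc5e>>14)&0x1 = 0x0
slot:1 @ bit 15 → (0xbc5e>>15)&0x1 = 0x1

7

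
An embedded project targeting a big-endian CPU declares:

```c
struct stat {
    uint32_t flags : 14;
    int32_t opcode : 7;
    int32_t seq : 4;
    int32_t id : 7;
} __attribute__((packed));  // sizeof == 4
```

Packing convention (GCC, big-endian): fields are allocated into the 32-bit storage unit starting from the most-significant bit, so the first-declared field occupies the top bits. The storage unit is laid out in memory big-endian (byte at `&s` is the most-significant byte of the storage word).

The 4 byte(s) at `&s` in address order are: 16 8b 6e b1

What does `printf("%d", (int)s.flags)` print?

[0]=0x16 [1]=0x8b [2]=0x6e [3]=0xb1 (big-endian) → word 0x168b6eb1
flags [18+:14] = (word>>18) & 0x3fff = 1442  ←
opcode [11+:7] = (word>>11) & 0x7f = 109
seq [7+:4] = (word>>7) & 0xf = 13
id [0+:7] = (word>>0) & 0x7f = 49

1442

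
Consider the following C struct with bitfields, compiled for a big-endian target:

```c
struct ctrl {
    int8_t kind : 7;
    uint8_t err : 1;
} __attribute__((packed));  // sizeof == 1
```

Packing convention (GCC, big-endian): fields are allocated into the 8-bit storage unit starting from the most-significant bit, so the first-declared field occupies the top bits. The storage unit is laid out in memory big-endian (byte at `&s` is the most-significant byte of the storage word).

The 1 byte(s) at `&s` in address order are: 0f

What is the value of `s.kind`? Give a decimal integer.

[0]=0x0f (big-endian) → word 0x0f
kind [1+:7] = (word>>1) & 0x7f = 7  ←
err [0+:1] = (word>>0) & 0x1 = 1
kind signed 7b, MSB=0: value = 7

7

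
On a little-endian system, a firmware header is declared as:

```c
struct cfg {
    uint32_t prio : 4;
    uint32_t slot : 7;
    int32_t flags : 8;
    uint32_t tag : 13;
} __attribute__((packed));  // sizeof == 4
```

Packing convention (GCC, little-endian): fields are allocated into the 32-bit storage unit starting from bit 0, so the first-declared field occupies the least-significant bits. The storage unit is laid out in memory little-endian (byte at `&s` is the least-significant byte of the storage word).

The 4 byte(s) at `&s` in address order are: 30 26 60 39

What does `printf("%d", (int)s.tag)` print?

1836

[0]=0x30 [1]=0x26 [2]=0x60 [3]=0x39 (little-endian) → word 0x39602630
prio [0+:4] = (word>>0) & 0xf = 0
slot [4+:7] = (word>>4) & 0x7f = 99
flags [11+:8] = (word>>11) & 0xff = 4
tag [19+:13] = (word>>19) & 0x1fff = 1836  ←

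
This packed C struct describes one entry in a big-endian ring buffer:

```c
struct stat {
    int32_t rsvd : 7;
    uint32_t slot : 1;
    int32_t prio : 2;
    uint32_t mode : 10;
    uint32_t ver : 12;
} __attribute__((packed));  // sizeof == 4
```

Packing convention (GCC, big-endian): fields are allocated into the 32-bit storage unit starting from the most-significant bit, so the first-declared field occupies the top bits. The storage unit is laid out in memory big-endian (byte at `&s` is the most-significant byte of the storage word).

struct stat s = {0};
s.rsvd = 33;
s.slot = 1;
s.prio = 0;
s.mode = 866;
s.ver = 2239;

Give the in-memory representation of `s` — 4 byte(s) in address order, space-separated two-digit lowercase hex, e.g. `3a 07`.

43 36 28 bf

rsvd (7b) val=33 bits=0x21 at bit 25: 0x42000000
slot (1b) val=1 bits=0x1 at bit 24: 0x43000000
prio (2b) val=0 bits=0x0 at bit 22: 0x43000000
mode (10b) val=866 bits=0x362 at bit 12: 0x43362000
ver (12b) val=2239 bits=0x8bf at bit 0: 0x433628bf
word = 0x433628bf → big-endian bytes:
  [0]=0x43  [1]=0x36  [2]=0x28  [3]=0xbf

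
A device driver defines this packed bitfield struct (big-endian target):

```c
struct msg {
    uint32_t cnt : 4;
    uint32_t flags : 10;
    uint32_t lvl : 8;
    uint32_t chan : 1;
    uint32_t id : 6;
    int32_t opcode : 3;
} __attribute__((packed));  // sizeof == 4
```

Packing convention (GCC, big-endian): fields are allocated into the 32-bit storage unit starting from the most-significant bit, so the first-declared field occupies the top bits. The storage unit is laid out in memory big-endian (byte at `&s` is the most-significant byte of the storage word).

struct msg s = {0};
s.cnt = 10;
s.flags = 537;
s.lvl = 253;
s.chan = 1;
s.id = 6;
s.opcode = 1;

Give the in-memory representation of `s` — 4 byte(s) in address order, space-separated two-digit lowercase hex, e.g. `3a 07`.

cnt:4 = 10 → 0xa << 28 → word 0xa0000000
flags:10 = 537 → 0x219 << 18 → word 0xa8640000
lvl:8 = 253 → 0xfd << 10 → word 0xa867f400
chan:1 = 1 → 0x1 << 9 → word 0xa867f600
id:6 = 6 → 0x6 << 3 → word 0xa867f630
opcode:3 = 1 → 0x1 << 0 → word 0xa867f631
word = 0xa867f631 → big-endian bytes:
  [0]=0xa8  [1]=0x67  [2]=0xf6  [3]=0x31

a8 67 f6 31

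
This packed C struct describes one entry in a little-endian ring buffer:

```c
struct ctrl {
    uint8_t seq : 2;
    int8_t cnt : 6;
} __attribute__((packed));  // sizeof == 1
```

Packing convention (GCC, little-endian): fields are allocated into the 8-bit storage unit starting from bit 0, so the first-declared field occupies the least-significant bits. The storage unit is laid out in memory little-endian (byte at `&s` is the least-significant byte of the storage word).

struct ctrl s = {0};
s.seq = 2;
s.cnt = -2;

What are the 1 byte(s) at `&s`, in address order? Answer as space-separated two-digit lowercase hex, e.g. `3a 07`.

seq:2 = 2 → 0x2 << 0 → word 0x02
cnt:6 = -2 → 0x3e << 2 → word 0xfa
word = 0xfa → little-endian bytes:
  [0]=0xfa

fa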